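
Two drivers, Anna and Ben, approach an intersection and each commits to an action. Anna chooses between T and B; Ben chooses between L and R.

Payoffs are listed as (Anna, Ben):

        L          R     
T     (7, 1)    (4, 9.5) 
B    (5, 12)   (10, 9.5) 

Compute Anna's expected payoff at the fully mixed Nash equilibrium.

First find q, the probability Ben plays L, from Anna's indifference between T and B: 7q + 4(1−q) = 5q + 10(1−q), giving q = 3/4.
Since Anna is indifferent in equilibrium, Anna's expected payoff equals the payoff from either row against (3/4, 1/4). Using T: 7(3/4) + 4(1/4) = 25/4.

25/4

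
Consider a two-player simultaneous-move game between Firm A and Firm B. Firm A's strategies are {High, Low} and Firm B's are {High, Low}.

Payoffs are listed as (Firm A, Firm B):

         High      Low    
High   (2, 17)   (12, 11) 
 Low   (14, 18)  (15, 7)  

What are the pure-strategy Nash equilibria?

(High, High): Firm A prefers Low (14 > 2) — not an equilibrium.
(High, Low): Firm A prefers Low (15 > 12); Firm B prefers High (17 > 11) — not an equilibrium.
(Low, High): Firm A gets 14 ≥ 2 from High, and Firm B gets 18 ≥ 7 from Low — Nash equilibrium.
(Low, Low): Firm B prefers High (18 > 7) — not an equilibrium.

(Low, High)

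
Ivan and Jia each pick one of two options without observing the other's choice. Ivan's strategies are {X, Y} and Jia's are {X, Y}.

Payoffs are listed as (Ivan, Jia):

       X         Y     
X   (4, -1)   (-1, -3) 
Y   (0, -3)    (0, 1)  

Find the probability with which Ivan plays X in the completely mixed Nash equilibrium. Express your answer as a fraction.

Let x be the probability that Ivan plays X. In a completely mixed equilibrium, Jia must be indifferent between X and Y.
Jia's expected payoff from X is −x − 3(1−x); from Y it is −3x + (1−x).
Setting these equal: 2x − 3 = −4x + 1, so x = 2/3.

2/3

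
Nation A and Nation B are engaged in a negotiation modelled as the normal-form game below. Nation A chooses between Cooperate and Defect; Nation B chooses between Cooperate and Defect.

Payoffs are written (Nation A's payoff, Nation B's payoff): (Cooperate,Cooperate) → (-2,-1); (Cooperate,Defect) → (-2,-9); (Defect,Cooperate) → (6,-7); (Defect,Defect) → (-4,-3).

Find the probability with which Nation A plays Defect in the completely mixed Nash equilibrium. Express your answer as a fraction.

Let r be the probability that Nation A plays Cooperate. In a completely mixed equilibrium, Nation B must be indifferent between Cooperate and Defect.
Nation B's expected payoff from Cooperate is −r − 7(1−r); from Defect it is −9r − 3(1−r).
Setting these equal: 6r − 7 = −6r − 3, so r = 1/3.
Therefore Nation A plays Defect with probability 1 − 1/3 = 2/3.

2/3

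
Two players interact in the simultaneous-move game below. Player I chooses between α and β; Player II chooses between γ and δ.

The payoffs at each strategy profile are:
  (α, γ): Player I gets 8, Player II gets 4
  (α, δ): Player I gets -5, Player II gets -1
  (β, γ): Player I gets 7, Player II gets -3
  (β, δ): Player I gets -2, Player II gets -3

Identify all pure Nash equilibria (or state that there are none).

(α, γ): Player I gets 8 ≥ 7 from β, and Player II gets 4 ≥ -1 from δ — Nash equilibrium.
(α, δ): Player I prefers β (-2 > -5); Player II prefers γ (4 > -1) — not an equilibrium.
(β, γ): Player I prefers α (8 > 7) — not an equilibrium.
(β, δ): Player I gets -2 ≥ -5 from α, and Player II gets -3 ≥ -3 from γ — Nash equilibrium.

(α, γ) and (β, δ)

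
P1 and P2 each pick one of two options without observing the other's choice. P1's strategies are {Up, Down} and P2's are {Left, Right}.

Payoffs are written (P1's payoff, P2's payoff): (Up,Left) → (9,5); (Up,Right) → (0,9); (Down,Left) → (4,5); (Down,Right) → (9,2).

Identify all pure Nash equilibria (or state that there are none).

none

(Up, Left): P2 prefers Right (9 > 5) — not an equilibrium.
(Up, Right): P1 prefers Down (9 > 0) — not an equilibrium.
(Down, Left): P1 prefers Up (9 > 4) — not an equilibrium.
(Down, Right): P2 prefers Left (5 > 2) — not an equilibrium.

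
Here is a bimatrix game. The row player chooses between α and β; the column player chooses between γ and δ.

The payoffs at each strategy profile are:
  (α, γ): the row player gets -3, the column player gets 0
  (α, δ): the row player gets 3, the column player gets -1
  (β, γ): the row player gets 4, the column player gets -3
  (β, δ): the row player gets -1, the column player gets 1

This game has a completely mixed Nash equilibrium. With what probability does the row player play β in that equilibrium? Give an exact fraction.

1/5

Let r be the probability that the row player plays α. In a completely mixed equilibrium, the column player must be indifferent between γ and δ.
The column player's expected payoff from γ is −3(1−r); from δ it is −r + (1−r).
Setting these equal: 3r − 3 = −2r + 1, so r = 4/5.
Therefore the row player plays β with probability 1 − 4/5 = 1/5.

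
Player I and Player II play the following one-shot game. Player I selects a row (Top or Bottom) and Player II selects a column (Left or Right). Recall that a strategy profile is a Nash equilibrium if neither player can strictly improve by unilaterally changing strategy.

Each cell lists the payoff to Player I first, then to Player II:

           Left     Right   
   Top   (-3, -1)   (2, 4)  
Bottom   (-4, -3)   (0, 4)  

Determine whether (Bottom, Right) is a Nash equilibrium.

No

At (Bottom, Right), Player I earns 0; switching to Top would give 2, so Player I would deviate.
Player II earns 4; switching to Left would give -3, so Player II has no profitable deviation.
Since at least one player can profitably deviate, this is not a Nash equilibrium.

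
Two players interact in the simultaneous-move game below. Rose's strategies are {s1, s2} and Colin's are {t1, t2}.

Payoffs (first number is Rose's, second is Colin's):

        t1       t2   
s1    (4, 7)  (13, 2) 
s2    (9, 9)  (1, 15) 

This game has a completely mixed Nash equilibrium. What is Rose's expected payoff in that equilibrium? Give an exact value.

First find q, the probability Colin plays t1, from Rose's indifference between s1 and s2: 4q + 13(1−q) = 9q + (1−q), giving q = 12/17.
Since Rose is indifferent in equilibrium, Rose's expected payoff equals the payoff from either row against (12/17, 5/17). Using s1: 4(12/17) + 13(5/17) = 113/17.

113/17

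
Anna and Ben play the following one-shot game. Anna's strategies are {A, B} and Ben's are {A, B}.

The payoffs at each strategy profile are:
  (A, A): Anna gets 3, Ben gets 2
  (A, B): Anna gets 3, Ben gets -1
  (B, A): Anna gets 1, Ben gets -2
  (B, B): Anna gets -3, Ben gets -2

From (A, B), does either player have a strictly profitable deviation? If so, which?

Anna at (A, B) earns 3; deviating to B yields -3 — not better.
Ben earns -1; deviating to A yields 2 — a strict improvement.
Only Ben has a strictly profitable deviation.

Ben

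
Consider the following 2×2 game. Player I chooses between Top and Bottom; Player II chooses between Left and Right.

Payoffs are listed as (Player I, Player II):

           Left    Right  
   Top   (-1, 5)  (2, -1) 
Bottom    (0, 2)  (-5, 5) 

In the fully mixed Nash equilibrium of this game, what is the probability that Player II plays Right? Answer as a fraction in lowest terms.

Let c be the probability that Player II plays Left. In a completely mixed equilibrium, Player I must be indifferent between Top and Bottom.
Player I's expected payoff from Top is −c + 2(1−c); from Bottom it is −5(1−c).
Setting these equal: −3c + 2 = 5c − 5, so c = 7/8.
Therefore Player II plays Right with probability 1 − 7/8 = 1/8.

1/8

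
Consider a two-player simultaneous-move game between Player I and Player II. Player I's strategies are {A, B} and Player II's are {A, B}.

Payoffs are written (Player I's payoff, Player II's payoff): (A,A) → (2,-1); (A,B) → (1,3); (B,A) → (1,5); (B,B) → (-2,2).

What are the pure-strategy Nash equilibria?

(A, A): Player II prefers B (3 > -1) — not an equilibrium.
(A, B): Player I gets 1 ≥ -2 from B, and Player II gets 3 ≥ -1 from A — Nash equilibrium.
(B, A): Player I prefers A (2 > 1) — not an equilibrium.
(B, B): Player I prefers A (1 > -2); Player II prefers A (5 > 2) — not an equilibrium.

(A, B)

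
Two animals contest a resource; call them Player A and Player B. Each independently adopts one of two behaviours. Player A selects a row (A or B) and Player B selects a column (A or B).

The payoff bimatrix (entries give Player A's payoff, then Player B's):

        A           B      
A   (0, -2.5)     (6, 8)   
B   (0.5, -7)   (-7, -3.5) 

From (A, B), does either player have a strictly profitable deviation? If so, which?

Neither

Player A at (A, B) earns 6; deviating to B yields -7 — not better.
Player B earns 8; deviating to A yields -2.5 — not better.
Neither player can strictly improve; the profile is a Nash equilibrium.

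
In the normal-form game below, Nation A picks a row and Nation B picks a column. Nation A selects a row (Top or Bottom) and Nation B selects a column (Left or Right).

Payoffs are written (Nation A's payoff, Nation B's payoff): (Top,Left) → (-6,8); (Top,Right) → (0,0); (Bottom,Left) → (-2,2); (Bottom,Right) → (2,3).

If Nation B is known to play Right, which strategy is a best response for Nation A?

Against Right, Nation A earns 0 from Top and 2 from Bottom.
So Bottom is the best response.

Bottom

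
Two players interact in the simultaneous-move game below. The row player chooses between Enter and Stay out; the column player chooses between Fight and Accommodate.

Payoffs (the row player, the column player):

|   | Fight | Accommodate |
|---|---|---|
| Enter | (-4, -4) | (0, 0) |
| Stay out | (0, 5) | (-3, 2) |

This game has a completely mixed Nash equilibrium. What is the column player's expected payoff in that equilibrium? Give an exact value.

First find p, the probability the row player plays Enter, from the column player's indifference between Fight and Accommodate: −4p + 5(1−p) = 2(1−p), giving p = 3/7.
Since the column player is indifferent in equilibrium, the column player's expected payoff equals the payoff from either column against (3/7, 4/7). Using Fight: −4(3/7) + 5(4/7) = 8/7.

8/7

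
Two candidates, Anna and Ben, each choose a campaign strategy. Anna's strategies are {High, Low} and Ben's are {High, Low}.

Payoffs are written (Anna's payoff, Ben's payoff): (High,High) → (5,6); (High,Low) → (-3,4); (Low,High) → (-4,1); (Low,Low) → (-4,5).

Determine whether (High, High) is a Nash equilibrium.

At (High, High), Anna earns 5; switching to Low would give -4, so Anna has no profitable deviation.
Ben earns 6; switching to Low would give 4, so Ben has no profitable deviation.
Neither player can gain by a unilateral deviation, so this profile is a Nash equilibrium.

Yes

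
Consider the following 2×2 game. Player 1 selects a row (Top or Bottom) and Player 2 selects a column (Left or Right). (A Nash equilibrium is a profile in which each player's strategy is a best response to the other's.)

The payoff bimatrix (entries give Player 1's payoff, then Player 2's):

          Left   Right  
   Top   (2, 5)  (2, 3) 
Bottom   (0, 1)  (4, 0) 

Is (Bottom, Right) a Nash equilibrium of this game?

No

At (Bottom, Right), Player 1 earns 4; switching to Top would give 2, so Player 1 has no profitable deviation.
Player 2 earns 0; switching to Left would give 1, so Player 2 would deviate.
Since at least one player can profitably deviate, this is not a Nash equilibrium.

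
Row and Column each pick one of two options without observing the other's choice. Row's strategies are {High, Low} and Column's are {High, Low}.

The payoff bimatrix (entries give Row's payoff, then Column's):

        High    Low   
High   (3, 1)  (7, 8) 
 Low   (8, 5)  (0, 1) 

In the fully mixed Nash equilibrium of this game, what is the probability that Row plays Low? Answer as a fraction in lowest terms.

7/11

Let p be the probability that Row plays High. In a completely mixed equilibrium, Column must be indifferent between High and Low.
Column's expected payoff from High is p + 5(1−p); from Low it is 8p + (1−p).
Setting these equal: −4p + 5 = 7p + 1, so p = 4/11.
Therefore Row plays Low with probability 1 − 4/11 = 7/11.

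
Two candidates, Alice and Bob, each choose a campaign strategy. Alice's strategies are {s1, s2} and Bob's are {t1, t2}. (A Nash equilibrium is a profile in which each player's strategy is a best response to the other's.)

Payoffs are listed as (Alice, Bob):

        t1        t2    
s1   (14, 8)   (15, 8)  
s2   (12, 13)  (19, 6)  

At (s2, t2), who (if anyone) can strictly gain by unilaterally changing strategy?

Alice at (s2, t2) earns 19; deviating to s1 yields 15 — not better.
Bob earns 6; deviating to t1 yields 13 — a strict improvement.
Only Bob has a strictly profitable deviation.

Bob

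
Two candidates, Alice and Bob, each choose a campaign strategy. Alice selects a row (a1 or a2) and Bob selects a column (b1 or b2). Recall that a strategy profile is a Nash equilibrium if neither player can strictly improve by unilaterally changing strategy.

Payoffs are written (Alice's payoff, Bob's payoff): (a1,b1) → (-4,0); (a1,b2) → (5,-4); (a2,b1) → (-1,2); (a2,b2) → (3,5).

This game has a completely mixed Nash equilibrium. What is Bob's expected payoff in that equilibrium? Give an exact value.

8/7

First find x, the probability Alice plays a1, from Bob's indifference between b1 and b2: 2(1−x) = −4x + 5(1−x), giving x = 3/7.
Since Bob is indifferent in equilibrium, Bob's expected payoff equals the payoff from either column against (3/7, 4/7). Using b1: 2(4/7) = 8/7.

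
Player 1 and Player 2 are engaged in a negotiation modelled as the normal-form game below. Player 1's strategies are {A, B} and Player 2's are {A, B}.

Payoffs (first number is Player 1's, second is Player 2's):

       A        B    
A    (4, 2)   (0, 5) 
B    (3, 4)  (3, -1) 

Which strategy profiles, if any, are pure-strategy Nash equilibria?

(A, A): Player 2 prefers B (5 > 2) — not an equilibrium.
(A, B): Player 1 prefers B (3 > 0) — not an equilibrium.
(B, A): Player 1 prefers A (4 > 3) — not an equilibrium.
(B, B): Player 2 prefers A (4 > -1) — not an equilibrium.

none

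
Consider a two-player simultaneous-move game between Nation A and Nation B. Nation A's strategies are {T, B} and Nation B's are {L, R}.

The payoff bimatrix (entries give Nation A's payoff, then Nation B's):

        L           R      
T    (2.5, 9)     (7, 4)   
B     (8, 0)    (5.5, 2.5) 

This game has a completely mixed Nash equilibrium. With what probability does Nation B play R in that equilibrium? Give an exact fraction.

Let q be the probability that Nation B plays L. In a completely mixed equilibrium, Nation A must be indifferent between T and B.
Nation A's expected payoff from T is 2.5q + 7(1−q); from B it is 8q + 5.5(1−q).
Setting these equal: −4.5q + 7 = 2.5q + 5.5, so q = 3/14.
Therefore Nation B plays R with probability 1 − 3/14 = 11/14.

11/14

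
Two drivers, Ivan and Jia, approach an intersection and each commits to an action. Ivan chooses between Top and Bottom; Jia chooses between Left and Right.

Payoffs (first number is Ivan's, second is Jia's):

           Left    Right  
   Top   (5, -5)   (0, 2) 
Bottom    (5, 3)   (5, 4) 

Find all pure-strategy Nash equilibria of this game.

(Top, Left): Jia prefers Right (2 > -5) — not an equilibrium.
(Top, Right): Ivan prefers Bottom (5 > 0) — not an equilibrium.
(Bottom, Left): Jia prefers Right (4 > 3) — not an equilibrium.
(Bottom, Right): Ivan gets 5 ≥ 0 from Top, and Jia gets 4 ≥ 3 from Left — Nash equilibrium.

(Bottom, Right)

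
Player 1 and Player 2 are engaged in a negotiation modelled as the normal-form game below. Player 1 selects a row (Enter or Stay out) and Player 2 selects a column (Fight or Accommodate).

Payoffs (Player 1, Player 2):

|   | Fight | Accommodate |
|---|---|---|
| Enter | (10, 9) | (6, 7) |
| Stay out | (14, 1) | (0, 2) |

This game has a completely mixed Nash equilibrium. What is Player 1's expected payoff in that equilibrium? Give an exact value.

42/5

First find q, the probability Player 2 plays Fight, from Player 1's indifference between Enter and Stay out: 10q + 6(1−q) = 14q, giving q = 3/5.
Since Player 1 is indifferent in equilibrium, Player 1's expected payoff equals the payoff from either row against (3/5, 2/5). Using Enter: 10(3/5) + 6(2/5) = 42/5.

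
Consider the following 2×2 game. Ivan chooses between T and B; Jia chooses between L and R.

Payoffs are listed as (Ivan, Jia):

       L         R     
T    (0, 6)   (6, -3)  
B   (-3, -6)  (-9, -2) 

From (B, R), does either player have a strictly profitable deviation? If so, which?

Ivan at (B, R) earns -9; deviating to T yields 6 — a strict improvement.
Jia earns -2; deviating to L yields -6 — not better.
Only Ivan has a strictly profitable deviation.

Ivan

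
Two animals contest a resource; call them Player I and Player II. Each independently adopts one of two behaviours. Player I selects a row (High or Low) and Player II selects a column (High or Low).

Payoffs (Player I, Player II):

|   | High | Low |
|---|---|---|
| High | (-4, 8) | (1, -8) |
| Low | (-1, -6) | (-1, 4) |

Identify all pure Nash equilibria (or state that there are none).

(High, High): Player I prefers Low (-1 > -4) — not an equilibrium.
(High, Low): Player II prefers High (8 > -8) — not an equilibrium.
(Low, High): Player II prefers Low (4 > -6) — not an equilibrium.
(Low, Low): Player I prefers High (1 > -1) — not an equilibrium.

none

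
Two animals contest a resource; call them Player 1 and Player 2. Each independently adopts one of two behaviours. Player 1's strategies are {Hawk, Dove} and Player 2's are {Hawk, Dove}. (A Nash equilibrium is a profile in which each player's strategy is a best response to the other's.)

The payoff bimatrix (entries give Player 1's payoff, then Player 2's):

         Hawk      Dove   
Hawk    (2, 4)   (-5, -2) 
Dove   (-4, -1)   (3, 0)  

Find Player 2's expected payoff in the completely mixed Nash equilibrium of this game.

First find x, the probability Player 1 plays Hawk, from Player 2's indifference between Hawk and Dove: 4x − (1−x) = −2x, giving x = 1/7.
Since Player 2 is indifferent in equilibrium, Player 2's expected payoff equals the payoff from either column against (1/7, 6/7). Using Hawk: 4(1/7) − (6/7) = -2/7.

-2/7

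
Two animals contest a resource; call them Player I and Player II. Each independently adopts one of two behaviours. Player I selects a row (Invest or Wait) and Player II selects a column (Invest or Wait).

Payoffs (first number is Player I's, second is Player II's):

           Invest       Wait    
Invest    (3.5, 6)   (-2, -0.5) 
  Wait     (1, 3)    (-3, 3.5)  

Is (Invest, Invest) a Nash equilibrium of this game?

Yes

At (Invest, Invest), Player I earns 3.5; switching to Wait would give 1, so Player I has no profitable deviation.
Player II earns 6; switching to Wait would give -0.5, so Player II has no profitable deviation.
Neither player can gain by a unilateral deviation, so this profile is a Nash equilibrium.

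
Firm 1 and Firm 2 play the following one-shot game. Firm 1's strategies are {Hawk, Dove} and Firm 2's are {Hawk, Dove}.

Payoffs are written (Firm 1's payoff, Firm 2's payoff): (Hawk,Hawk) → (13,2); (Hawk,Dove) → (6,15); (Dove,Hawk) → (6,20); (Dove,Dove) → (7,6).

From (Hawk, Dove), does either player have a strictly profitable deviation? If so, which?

Firm 1 at (Hawk, Dove) earns 6; deviating to Dove yields 7 — a strict improvement.
Firm 2 earns 15; deviating to Hawk yields 2 — not better.
Only Firm 1 has a strictly profitable deviation.

Firm 1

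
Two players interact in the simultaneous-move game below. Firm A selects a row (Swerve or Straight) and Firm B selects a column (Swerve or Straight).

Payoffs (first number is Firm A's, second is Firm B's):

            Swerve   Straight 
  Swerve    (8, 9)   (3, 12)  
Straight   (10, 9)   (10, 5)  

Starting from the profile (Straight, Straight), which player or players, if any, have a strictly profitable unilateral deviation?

Firm B

Firm A at (Straight, Straight) earns 10; deviating to Swerve yields 3 — not better.
Firm B earns 5; deviating to Swerve yields 9 — a strict improvement.
Only Firm B has a strictly profitable deviation.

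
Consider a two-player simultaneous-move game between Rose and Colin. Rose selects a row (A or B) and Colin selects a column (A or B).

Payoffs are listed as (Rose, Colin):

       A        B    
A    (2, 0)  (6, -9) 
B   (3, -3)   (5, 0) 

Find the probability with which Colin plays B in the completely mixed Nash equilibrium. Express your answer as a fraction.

1/2

Let y be the probability that Colin plays A. In a completely mixed equilibrium, Rose must be indifferent between A and B.
Rose's expected payoff from A is 2y + 6(1−y); from B it is 3y + 5(1−y).
Setting these equal: −4y + 6 = −2y + 5, so y = 1/2.
Therefore Colin plays B with probability 1 − 1/2 = 1/2.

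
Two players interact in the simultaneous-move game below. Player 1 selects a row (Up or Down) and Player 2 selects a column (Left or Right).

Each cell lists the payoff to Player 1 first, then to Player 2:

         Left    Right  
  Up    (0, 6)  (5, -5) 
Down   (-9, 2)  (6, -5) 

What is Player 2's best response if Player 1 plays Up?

Against Up, Player 2 earns 6 from Left and -5 from Right.
So Left is the best response.

Left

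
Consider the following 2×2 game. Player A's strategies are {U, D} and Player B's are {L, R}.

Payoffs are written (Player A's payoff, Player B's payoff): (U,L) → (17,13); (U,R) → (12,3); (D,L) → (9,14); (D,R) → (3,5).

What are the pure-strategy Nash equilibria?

(U, L)

(U, L): Player A gets 17 ≥ 9 from D, and Player B gets 13 ≥ 3 from R — Nash equilibrium.
(U, R): Player B prefers L (13 > 3) — not an equilibrium.
(D, L): Player A prefers U (17 > 9) — not an equilibrium.
(D, R): Player A prefers U (12 > 3); Player B prefers L (14 > 5) — not an equilibrium.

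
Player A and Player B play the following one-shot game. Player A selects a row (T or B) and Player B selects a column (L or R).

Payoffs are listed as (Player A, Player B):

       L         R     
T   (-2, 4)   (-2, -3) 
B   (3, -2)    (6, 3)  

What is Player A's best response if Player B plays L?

B

Against L, Player A earns -2 from T and 3 from B.
So B is the best response.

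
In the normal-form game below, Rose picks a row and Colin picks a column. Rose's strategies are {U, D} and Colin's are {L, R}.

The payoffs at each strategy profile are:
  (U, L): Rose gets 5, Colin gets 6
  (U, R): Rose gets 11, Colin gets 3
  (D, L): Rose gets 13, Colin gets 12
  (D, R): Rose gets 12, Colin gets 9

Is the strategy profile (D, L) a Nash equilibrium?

Yes

At (D, L), Rose earns 13; switching to U would give 5, so Rose has no profitable deviation.
Colin earns 12; switching to R would give 9, so Colin has no profitable deviation.
Neither player can gain by a unilateral deviation, so this profile is a Nash equilibrium.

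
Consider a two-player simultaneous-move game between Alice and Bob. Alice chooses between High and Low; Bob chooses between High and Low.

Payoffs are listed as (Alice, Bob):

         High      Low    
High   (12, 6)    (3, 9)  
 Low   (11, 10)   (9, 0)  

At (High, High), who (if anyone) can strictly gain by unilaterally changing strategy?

Alice at (High, High) earns 12; deviating to Low yields 11 — not better.
Bob earns 6; deviating to Low yields 9 — a strict improvement.
Only Bob has a strictly profitable deviation.

Bob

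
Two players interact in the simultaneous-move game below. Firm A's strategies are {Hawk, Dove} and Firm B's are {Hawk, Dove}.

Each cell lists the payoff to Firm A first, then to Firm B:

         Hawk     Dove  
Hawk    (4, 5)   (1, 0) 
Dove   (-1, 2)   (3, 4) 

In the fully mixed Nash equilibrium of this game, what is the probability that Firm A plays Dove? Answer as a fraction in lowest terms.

Let r be the probability that Firm A plays Hawk. In a completely mixed equilibrium, Firm B must be indifferent between Hawk and Dove.
Firm B's expected payoff from Hawk is 5r + 2(1−r); from Dove it is 4(1−r).
Setting these equal: 3r + 2 = −4r + 4, so r = 2/7.
Therefore Firm A plays Dove with probability 1 − 2/7 = 5/7.

5/7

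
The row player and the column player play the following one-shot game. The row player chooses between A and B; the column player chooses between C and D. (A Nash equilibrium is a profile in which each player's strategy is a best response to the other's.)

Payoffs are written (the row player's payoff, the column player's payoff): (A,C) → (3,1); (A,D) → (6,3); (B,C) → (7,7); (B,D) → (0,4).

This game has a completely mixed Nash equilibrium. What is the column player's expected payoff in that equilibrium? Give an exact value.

First find p, the probability the row player plays A, from the column player's indifference between C and D: p + 7(1−p) = 3p + 4(1−p), giving p = 3/5.
Since the column player is indifferent in equilibrium, the column player's expected payoff equals the payoff from either column against (3/5, 2/5). Using C: (3/5) + 7(2/5) = 17/5.

17/5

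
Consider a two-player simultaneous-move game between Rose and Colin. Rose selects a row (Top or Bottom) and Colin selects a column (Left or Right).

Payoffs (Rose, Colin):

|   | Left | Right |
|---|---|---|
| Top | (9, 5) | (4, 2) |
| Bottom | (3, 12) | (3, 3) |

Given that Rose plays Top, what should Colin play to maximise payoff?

Left

Against Top, Colin earns 5 from Left and 2 from Right.
So Left is the best response.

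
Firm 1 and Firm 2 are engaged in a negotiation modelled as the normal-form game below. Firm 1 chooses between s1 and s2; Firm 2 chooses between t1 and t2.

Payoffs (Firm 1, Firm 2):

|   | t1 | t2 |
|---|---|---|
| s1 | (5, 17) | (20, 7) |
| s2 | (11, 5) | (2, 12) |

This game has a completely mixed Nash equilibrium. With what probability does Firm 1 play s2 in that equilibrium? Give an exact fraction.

Let p be the probability that Firm 1 plays s1. In a completely mixed equilibrium, Firm 2 must be indifferent between t1 and t2.
Firm 2's expected payoff from t1 is 17p + 5(1−p); from t2 it is 7p + 12(1−p).
Setting these equal: 12p + 5 = −5p + 12, so p = 7/17.
Therefore Firm 1 plays s2 with probability 1 − 7/17 = 10/17.

10/17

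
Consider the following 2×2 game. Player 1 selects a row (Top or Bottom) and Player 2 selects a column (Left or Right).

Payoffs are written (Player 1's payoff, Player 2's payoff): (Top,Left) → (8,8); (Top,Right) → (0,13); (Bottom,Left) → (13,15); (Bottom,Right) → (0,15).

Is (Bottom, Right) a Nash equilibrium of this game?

Yes

At (Bottom, Right), Player 1 earns 0; switching to Top would give 0, so Player 1 has no profitable deviation.
Player 2 earns 15; switching to Left would give 15, so Player 2 has no profitable deviation.
Neither player can gain by a unilateral deviation, so this profile is a Nash equilibrium.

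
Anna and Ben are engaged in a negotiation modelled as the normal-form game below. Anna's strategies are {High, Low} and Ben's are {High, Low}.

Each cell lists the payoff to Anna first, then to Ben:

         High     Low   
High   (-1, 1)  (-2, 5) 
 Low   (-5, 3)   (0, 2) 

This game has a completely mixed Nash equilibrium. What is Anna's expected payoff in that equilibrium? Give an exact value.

-5/3

First find y, the probability Ben plays High, from Anna's indifference between High and Low: −y − 2(1−y) = −5y, giving y = 1/3.
Since Anna is indifferent in equilibrium, Anna's expected payoff equals the payoff from either row against (1/3, 2/3). Using High: −(1/3) − 2(2/3) = -5/3.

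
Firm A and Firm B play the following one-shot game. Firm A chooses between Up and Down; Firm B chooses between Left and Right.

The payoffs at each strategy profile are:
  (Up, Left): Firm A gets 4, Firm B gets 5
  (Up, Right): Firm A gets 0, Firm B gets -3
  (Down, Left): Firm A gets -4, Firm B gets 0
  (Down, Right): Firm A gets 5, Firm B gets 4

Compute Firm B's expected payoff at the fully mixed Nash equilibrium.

First find x, the probability Firm A plays Up, from Firm B's indifference between Left and Right: 5x = −3x + 4(1−x), giving x = 1/3.
Since Firm B is indifferent in equilibrium, Firm B's expected payoff equals the payoff from either column against (1/3, 2/3). Using Left: 5(1/3) = 5/3.

5/3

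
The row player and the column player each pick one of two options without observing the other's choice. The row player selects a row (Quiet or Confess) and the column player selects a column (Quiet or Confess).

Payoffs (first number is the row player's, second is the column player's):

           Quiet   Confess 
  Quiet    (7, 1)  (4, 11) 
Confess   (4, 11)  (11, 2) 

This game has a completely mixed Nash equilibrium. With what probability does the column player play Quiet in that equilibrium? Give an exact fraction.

Let y be the probability that the column player plays Quiet. In a completely mixed equilibrium, the row player must be indifferent between Quiet and Confess.
The row player's expected payoff from Quiet is 7y + 4(1−y); from Confess it is 4y + 11(1−y).
Setting these equal: 3y + 4 = −7y + 11, so y = 7/10.

7/10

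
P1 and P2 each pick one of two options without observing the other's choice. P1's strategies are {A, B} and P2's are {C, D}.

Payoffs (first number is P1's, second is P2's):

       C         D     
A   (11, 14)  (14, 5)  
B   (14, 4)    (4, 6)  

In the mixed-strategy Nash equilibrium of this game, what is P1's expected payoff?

First find y, the probability P2 plays C, from P1's indifference between A and B: 11y + 14(1−y) = 14y + 4(1−y), giving y = 10/13.
Since P1 is indifferent in equilibrium, P1's expected payoff equals the payoff from either row against (10/13, 3/13). Using A: 11(10/13) + 14(3/13) = 152/13.

152/13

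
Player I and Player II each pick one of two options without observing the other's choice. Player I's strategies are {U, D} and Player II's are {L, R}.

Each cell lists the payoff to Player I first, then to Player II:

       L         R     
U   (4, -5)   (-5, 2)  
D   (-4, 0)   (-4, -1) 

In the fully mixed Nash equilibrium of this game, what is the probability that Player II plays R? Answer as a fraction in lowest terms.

8/9

Let q be the probability that Player II plays L. In a completely mixed equilibrium, Player I must be indifferent between U and D.
Player I's expected payoff from U is 4q − 5(1−q); from D it is −4q − 4(1−q).
Setting these equal: 9q − 5 = -4, so q = 1/9.
Therefore Player II plays R with probability 1 − 1/9 = 8/9.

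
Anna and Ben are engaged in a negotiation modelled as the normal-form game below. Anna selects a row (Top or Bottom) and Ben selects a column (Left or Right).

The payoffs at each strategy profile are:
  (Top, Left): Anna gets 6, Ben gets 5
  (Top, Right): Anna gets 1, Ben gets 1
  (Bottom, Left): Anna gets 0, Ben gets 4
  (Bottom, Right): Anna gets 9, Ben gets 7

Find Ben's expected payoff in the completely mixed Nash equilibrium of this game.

First find x, the probability Anna plays Top, from Ben's indifference between Left and Right: 5x + 4(1−x) = x + 7(1−x), giving x = 3/7.
Since Ben is indifferent in equilibrium, Ben's expected payoff equals the payoff from either column against (3/7, 4/7). Using Left: 5(3/7) + 4(4/7) = 31/7.

31/7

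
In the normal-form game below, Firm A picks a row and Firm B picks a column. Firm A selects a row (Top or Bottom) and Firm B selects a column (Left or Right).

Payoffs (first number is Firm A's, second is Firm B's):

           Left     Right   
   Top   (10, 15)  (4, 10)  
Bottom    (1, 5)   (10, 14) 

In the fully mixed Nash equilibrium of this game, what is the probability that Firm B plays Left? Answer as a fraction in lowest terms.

Let y be the probability that Firm B plays Left. In a completely mixed equilibrium, Firm A must be indifferent between Top and Bottom.
Firm A's expected payoff from Top is 10y + 4(1−y); from Bottom it is y + 10(1−y).
Setting these equal: 6y + 4 = −9y + 10, so y = 2/5.

2/5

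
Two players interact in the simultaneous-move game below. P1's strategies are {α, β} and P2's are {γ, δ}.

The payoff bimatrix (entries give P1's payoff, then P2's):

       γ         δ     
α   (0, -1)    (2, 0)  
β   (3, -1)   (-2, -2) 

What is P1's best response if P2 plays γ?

β

Against γ, P1 earns 0 from α and 3 from β.
So β is the best response.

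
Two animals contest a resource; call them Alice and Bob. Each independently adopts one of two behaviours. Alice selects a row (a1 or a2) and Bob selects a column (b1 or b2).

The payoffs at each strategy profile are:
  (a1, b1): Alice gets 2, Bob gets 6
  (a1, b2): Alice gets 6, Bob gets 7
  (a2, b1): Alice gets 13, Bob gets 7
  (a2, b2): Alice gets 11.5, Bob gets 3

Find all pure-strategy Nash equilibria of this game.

(a2, b1)

(a1, b1): Alice prefers a2 (13 > 2); Bob prefers b2 (7 > 6) — not an equilibrium.
(a1, b2): Alice prefers a2 (11.5 > 6) — not an equilibrium.
(a2, b1): Alice gets 13 ≥ 2 from a1, and Bob gets 7 ≥ 3 from b2 — Nash equilibrium.
(a2, b2): Bob prefers b1 (7 > 3) — not an equilibrium.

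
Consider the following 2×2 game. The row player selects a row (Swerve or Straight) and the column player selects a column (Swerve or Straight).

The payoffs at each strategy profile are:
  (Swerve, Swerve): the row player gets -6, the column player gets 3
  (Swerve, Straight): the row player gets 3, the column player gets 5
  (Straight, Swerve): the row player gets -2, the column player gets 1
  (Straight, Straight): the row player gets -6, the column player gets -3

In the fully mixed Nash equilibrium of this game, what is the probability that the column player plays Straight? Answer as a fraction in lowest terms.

4/13

Let q be the probability that the column player plays Swerve. In a completely mixed equilibrium, the row player must be indifferent between Swerve and Straight.
The row player's expected payoff from Swerve is −6q + 3(1−q); from Straight it is −2q − 6(1−q).
Setting these equal: −9q + 3 = 4q − 6, so q = 9/13.
Therefore the column player plays Straight with probability 1 − 9/13 = 4/13.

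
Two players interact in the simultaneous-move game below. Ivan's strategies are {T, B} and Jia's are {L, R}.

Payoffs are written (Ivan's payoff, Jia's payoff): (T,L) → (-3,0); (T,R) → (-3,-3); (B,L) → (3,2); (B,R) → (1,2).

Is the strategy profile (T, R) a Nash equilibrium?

No

At (T, R), Ivan earns -3; switching to B would give 1, so Ivan would deviate.
Jia earns -3; switching to L would give 0, so Jia would deviate.
Since at least one player can profitably deviate, this is not a Nash equilibrium.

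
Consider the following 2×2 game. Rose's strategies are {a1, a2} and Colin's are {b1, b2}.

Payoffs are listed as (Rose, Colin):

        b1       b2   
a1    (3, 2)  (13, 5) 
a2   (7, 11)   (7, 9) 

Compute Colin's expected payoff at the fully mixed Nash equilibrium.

37/5

First find p, the probability Rose plays a1, from Colin's indifference between b1 and b2: 2p + 11(1−p) = 5p + 9(1−p), giving p = 2/5.
Since Colin is indifferent in equilibrium, Colin's expected payoff equals the payoff from either column against (2/5, 3/5). Using b1: 2(2/5) + 11(3/5) = 37/5.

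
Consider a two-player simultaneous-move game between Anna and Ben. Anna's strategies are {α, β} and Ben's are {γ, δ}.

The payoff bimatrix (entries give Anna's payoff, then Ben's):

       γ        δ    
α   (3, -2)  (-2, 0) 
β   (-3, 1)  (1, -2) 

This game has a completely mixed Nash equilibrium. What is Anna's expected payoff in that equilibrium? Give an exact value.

First find y, the probability Ben plays γ, from Anna's indifference between α and β: 3y − 2(1−y) = −3y + (1−y), giving y = 1/3.
Since Anna is indifferent in equilibrium, Anna's expected payoff equals the payoff from either row against (1/3, 2/3). Using α: 3(1/3) − 2(2/3) = -1/3.

-1/3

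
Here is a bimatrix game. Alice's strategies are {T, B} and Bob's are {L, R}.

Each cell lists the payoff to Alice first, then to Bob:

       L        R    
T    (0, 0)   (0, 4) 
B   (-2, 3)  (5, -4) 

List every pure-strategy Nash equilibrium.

none

(T, L): Bob prefers R (4 > 0) — not an equilibrium.
(T, R): Alice prefers B (5 > 0) — not an equilibrium.
(B, L): Alice prefers T (0 > -2) — not an equilibrium.
(B, R): Bob prefers L (3 > -4) — not an equilibrium.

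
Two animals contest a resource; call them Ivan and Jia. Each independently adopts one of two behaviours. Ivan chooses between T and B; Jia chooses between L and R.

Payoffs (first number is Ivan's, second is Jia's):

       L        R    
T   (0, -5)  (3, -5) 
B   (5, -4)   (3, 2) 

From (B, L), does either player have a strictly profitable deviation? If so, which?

Jia

Ivan at (B, L) earns 5; deviating to T yields 0 — not better.
Jia earns -4; deviating to R yields 2 — a strict improvement.
Only Jia has a strictly profitable deviation.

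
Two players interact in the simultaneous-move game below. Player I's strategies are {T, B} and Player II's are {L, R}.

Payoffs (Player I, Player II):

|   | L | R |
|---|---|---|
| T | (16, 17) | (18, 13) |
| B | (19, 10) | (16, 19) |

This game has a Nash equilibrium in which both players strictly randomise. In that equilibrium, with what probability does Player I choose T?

9/13

Let p be the probability that Player I plays T. In a completely mixed equilibrium, Player II must be indifferent between L and R.
Player II's expected payoff from L is 17p + 10(1−p); from R it is 13p + 19(1−p).
Setting these equal: 7p + 10 = −6p + 19, so p = 9/13.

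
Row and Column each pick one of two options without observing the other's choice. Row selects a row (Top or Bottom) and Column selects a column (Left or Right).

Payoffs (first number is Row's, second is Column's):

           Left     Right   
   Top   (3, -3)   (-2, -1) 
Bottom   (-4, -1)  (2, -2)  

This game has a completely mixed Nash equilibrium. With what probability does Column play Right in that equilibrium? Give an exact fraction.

7/11

Let y be the probability that Column plays Left. In a completely mixed equilibrium, Row must be indifferent between Top and Bottom.
Row's expected payoff from Top is 3y − 2(1−y); from Bottom it is −4y + 2(1−y).
Setting these equal: 5y − 2 = −6y + 2, so y = 4/11.
Therefore Column plays Right with probability 1 − 4/11 = 7/11.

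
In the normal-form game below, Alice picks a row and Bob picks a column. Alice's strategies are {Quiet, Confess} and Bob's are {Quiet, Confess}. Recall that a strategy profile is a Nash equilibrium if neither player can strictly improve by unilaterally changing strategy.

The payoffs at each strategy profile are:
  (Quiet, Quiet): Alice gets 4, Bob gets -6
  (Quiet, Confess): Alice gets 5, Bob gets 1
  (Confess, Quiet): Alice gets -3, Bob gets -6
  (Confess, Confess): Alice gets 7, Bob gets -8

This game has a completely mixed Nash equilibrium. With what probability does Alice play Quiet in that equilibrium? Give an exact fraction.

2/9

Let p be the probability that Alice plays Quiet. In a completely mixed equilibrium, Bob must be indifferent between Quiet and Confess.
Bob's expected payoff from Quiet is −6p − 6(1−p); from Confess it is p − 8(1−p).
Setting these equal: -6 = 9p − 8, so p = 2/9.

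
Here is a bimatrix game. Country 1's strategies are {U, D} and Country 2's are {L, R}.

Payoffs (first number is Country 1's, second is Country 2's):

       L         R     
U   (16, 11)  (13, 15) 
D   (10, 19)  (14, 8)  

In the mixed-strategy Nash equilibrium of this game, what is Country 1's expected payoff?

First find q, the probability Country 2 plays L, from Country 1's indifference between U and D: 16q + 13(1−q) = 10q + 14(1−q), giving q = 1/7.
Since Country 1 is indifferent in equilibrium, Country 1's expected payoff equals the payoff from either row against (1/7, 6/7). Using U: 16(1/7) + 13(6/7) = 94/7.

94/7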